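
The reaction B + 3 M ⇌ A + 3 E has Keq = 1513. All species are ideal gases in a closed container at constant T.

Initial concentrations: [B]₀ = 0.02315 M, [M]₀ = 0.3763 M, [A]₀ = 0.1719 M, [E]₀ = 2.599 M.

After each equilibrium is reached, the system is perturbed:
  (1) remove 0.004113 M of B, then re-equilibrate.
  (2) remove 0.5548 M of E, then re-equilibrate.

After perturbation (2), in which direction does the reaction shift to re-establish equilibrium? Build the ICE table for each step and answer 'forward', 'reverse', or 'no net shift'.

Q₀ = 2446 vs Keq = 1513 ⇒ Q>K, reverse
Step 1:
                  B         M         A         E
  I         0.02315    0.3763    0.1719     2.599
  C         0.00681   0.02043  -0.00681  -0.02043
  E         0.02996    0.3967    0.1651     2.579
  solve Keq expr → x = -0.00681; check Q = 1513
Then remove 0.004113 M of B.
Step 2:
                  B         M         A         E
  I         0.02585    0.3967    0.1651     2.579
  C        0.002132  0.006395 -0.002132 -0.006395
  E         0.02798    0.4031     0.163     2.572
  solve Keq expr → x = -0.002132; check Q = 1513
Then remove 0.5548 M of E.
Step 3:
                  B         M         A         E
  I         0.02798    0.4031     0.163     2.017
  C       -0.009447  -0.02834  0.009447   0.02834
  E         0.01853    0.3748    0.1724     2.046
  solve Keq expr → x = 0.009447; check Q = 1513

Direction: forward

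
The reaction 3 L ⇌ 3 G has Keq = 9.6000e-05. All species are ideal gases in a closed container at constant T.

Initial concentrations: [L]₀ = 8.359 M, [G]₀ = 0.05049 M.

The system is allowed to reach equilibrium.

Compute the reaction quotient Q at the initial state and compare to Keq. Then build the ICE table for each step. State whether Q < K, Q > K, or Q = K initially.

Q₀ = 2.2037e-07; Q < K (proceeds forward)

Q₀ = 2.2037e-07 vs Keq = 9.6000e-05 ⇒ Q<K, forward
Step 1:
                  L         G
  I           8.359   0.05049
  C         -0.3177    0.3177
  E           8.041    0.3682
  solve Keq expr → x = 0.1059; check Q = 9.6000e-05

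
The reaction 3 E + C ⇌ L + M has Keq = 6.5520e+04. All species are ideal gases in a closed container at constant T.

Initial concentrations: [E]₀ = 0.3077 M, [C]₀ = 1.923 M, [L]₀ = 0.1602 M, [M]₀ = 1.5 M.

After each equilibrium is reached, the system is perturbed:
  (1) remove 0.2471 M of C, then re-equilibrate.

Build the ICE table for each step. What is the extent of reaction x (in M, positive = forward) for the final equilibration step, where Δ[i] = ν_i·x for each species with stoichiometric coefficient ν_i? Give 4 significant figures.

Q₀ = 4.289 vs Keq = 6.5520e+04 ⇒ Q<K, forward
Step 1:
                  E         C         L         M
  init       0.3077     1.923    0.1602       1.5
  Δ         -0.2926  -0.09753   0.09753   0.09753
  eq         0.0151     1.825    0.2577     1.598
  solve Keq expr → x = 0.09753; check Q = 6.5520e+04
Then remove 0.2471 M of C.
Step 2:
                  E         C         L         M
  init       0.0151     1.578    0.2577     1.598
  Δ       7.4335e-04 2.4778e-04 -2.4778e-04 -2.4778e-04
  eq        0.01584     1.579    0.2575     1.597
  solve Keq expr → x = -2.4778e-04; check Q = 6.5520e+04

x = -2.4778e-04 M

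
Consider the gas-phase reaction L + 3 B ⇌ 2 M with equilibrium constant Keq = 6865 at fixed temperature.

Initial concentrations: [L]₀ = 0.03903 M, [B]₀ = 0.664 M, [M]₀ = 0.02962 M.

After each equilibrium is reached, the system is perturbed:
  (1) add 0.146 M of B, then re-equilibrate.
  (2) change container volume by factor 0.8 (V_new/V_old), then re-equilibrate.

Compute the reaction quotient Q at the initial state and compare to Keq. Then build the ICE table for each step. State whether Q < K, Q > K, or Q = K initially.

Q₀ = 0.07678; Q < K (proceeds forward)

Q₀ = 0.07678 vs Keq = 6865 ⇒ Q<K, forward
Step 1:
                    L           B           M
  init        0.03903       0.664     0.02962
  Δ          -0.03902     -0.1171     0.07804
  eq       1.0319e-05      0.5469      0.1077
  solve Keq expr → x = 0.03902; check Q = 6865
Then add 0.146 M of B.
Step 2:
                    L           B           M
  init     1.0319e-05      0.6929      0.1077
  Δ       -5.2435e-06 -1.5730e-05  1.0487e-05
  eq       5.0756e-06      0.6929      0.1077
  solve Keq expr → x = 5.2435e-06; check Q = 6865
Then change container volume by factor 0.8 (V_new/V_old).
Step 3:
                    L           B           M
  init     6.3445e-06      0.8662      0.1346
  Δ       -2.2837e-06 -6.8510e-06  4.5673e-06
  eq       4.0609e-06      0.8661      0.1346
  solve Keq expr → x = 2.2837e-06; check Q = 6865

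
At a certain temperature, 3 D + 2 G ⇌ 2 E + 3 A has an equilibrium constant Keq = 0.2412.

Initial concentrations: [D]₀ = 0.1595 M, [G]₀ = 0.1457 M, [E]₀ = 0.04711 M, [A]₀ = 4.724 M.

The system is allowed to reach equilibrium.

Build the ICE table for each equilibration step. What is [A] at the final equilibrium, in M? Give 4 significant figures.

[A]_eq = 4.655 M

Q₀ = 2716 vs Keq = 0.2412 ⇒ Q>K, reverse
Step 1:
                  D         G         E         A
  I          0.1595    0.1457   0.04711     4.724
  C         0.06913   0.04608  -0.04608  -0.06913
  E          0.2286    0.1918  0.001025     4.655
  solve Keq expr → x = -0.02304; check Q = 0.2412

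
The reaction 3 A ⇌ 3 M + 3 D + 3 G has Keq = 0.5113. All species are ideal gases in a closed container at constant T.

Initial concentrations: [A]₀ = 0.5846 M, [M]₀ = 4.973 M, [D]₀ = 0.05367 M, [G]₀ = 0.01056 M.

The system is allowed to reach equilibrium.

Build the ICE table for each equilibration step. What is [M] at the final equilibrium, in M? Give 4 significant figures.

Q₀ = 1.1206e-07 vs Keq = 0.5113 ⇒ Q<K, forward
Step 1:
                    A           M           D           G
  Initial      0.5846       4.973     0.05367     0.01056
  Change      -0.2094      0.2094      0.2094      0.2094
  Equil        0.3752       5.182      0.2631        0.22
  solve Keq expr → x = 0.06981; check Q = 0.5113

[M]_eq = 5.182 M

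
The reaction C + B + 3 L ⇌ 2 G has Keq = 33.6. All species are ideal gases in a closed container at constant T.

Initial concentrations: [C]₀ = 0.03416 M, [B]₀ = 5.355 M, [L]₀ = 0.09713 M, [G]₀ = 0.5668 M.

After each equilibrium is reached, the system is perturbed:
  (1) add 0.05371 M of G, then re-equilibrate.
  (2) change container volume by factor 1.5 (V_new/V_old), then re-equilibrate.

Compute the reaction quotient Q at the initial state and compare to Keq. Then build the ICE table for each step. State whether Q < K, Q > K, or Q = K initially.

Q₀ = 1917; Q > K (proceeds reverse)

Q₀ = 1917 vs Keq = 33.6 ⇒ Q>K, reverse
Step 1:
                    C           B           L           G
  I           0.03416       5.355     0.09713      0.5668
  C           0.04901     0.04901       0.147    -0.09801
  E           0.08317       5.404      0.2441      0.4688
  solve Keq expr → x = -0.04901; check Q = 33.6
Then add 0.05371 M of G.
Step 2:
                    C           B           L           G
  I           0.08317       5.404      0.2441      0.5225
  C          0.003898    0.003898     0.01169   -0.007796
  E           0.08706       5.408      0.2558      0.5147
  solve Keq expr → x = -0.003898; check Q = 33.6
Then change container volume by factor 1.5 (V_new/V_old).
Step 3:
                    C           B           L           G
  I           0.05804       3.605      0.1706      0.3431
  C           0.01643     0.01643     0.04928    -0.03285
  E           0.07447       3.622      0.2198      0.3103
  solve Keq expr → x = -0.01643; check Q = 33.6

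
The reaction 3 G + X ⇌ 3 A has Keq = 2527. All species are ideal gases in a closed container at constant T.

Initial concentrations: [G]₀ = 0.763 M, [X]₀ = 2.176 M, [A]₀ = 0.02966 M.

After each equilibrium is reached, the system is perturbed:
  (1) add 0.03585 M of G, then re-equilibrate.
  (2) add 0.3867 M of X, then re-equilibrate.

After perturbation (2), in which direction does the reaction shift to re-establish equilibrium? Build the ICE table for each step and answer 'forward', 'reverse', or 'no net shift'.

Direction: forward

Q₀ = 2.6995e-05 vs Keq = 2527 ⇒ Q<K, forward
Step 1:
                   G          X          A
  init         0.763      2.176    0.02966
  Δ          -0.7189    -0.2396     0.7189
  eq         0.04409      1.936     0.7486
  solve Keq expr → x = 0.2396; check Q = 2527
Then add 0.03585 M of G.
Step 2:
                   G          X          A
  init       0.07994      1.936     0.7486
  Δ         -0.03377   -0.01126    0.03377
  eq         0.04617      1.925     0.7823
  solve Keq expr → x = 0.01126; check Q = 2527
Then add 0.3867 M of X.
Step 3:
                   G          X          A
  init       0.04617      2.312     0.7823
  Δ        -0.002584 -8.6136e-04   0.002584
  eq         0.04359      2.311     0.7849
  solve Keq expr → x = 8.6136e-04; check Q = 2527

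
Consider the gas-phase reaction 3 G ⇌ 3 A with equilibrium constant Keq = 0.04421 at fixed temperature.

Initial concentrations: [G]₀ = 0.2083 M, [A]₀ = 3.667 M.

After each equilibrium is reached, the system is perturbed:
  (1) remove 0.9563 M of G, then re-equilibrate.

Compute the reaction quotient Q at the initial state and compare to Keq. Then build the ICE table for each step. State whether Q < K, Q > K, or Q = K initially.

Q₀ = 5456 vs Keq = 0.04421 ⇒ Q>K, reverse
Step 1:
                  G         A
  Initial    0.2083     3.667
  Change      2.655    -2.655
  Equil       2.863     1.012
  solve Keq expr → x = -0.8849; check Q = 0.04421
Then remove 0.9563 M of G.
Step 2:
                  G         A
  Initial     1.907     1.012
  Change     0.2498   -0.2498
  Equil       2.156    0.7625
  solve Keq expr → x = -0.08327; check Q = 0.04421

Q₀ = 5456; Q > K (proceeds reverse)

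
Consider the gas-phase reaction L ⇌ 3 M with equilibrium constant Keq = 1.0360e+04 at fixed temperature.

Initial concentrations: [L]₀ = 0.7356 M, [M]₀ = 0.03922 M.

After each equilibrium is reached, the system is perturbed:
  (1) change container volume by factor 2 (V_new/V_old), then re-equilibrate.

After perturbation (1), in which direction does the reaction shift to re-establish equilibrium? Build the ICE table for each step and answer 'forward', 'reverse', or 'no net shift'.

Direction: forward

Q₀ = 8.2013e-05 vs Keq = 1.0360e+04 ⇒ Q<K, forward
Step 1:
                    L           M
  Initial      0.7356     0.03922
  Change      -0.7345       2.204
  Equil      0.001089       2.243
  solve Keq expr → x = 0.7345; check Q = 1.0360e+04
Then change container volume by factor 2 (V_new/V_old).
Step 2:
                    L           M
  Initial  5.4445e-04       1.121
  Change  -4.0789e-04    0.001224
  Equil    1.3656e-04       1.123
  solve Keq expr → x = 4.0789e-04; check Q = 1.0360e+04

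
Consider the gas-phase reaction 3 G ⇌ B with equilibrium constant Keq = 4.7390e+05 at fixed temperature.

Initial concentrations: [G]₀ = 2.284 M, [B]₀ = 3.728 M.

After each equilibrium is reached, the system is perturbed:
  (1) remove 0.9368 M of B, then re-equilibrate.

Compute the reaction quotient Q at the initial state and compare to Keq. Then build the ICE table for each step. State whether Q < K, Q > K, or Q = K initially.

Q₀ = 0.3129 vs Keq = 4.7390e+05 ⇒ Q<K, forward
Step 1:
                   G          B
  Initial      2.284      3.728
  Change      -2.263     0.7543
  Equil      0.02115      4.482
  solve Keq expr → x = 0.7543; check Q = 4.7390e+05
Then remove 0.9368 M of B.
Step 2:
                   G          B
  Initial    0.02115      3.545
  Change   -0.001589 5.2962e-04
  Equil      0.01956      3.546
  solve Keq expr → x = 5.2962e-04; check Q = 4.7390e+05

Q₀ = 0.3129; Q < K (proceeds forward)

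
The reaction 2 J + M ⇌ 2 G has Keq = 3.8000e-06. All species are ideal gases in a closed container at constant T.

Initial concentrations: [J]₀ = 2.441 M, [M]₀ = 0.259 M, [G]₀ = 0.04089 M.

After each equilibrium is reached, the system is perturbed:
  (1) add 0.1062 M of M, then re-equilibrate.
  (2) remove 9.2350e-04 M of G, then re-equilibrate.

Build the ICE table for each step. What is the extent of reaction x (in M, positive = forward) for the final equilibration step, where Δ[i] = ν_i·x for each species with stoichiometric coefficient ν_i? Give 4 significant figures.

x = 4.6030e-04 M

Q₀ = 0.001083 vs Keq = 3.8000e-06 ⇒ Q>K, reverse
Step 1:
                   J          M          G
  init         2.441      0.259    0.04089
  Δ          0.03834    0.01917   -0.03834
  eq           2.479     0.2782   0.002549
  solve Keq expr → x = -0.01917; check Q = 3.8000e-06
Then add 0.1062 M of M.
Step 2:
                   J          M          G
  init         2.479     0.3844   0.002549
  Δ       -4.4593e-04 -2.2297e-04 4.4593e-04
  eq           2.479     0.3841   0.002995
  solve Keq expr → x = 2.2297e-04; check Q = 3.8000e-06
Then remove 9.2350e-04 M of G.
Step 3:
                   J          M          G
  init         2.479     0.3841   0.002072
  Δ       -9.2059e-04 -4.6030e-04 9.2059e-04
  eq           2.478     0.3837   0.002992
  solve Keq expr → x = 4.6030e-04; check Q = 3.8000e-06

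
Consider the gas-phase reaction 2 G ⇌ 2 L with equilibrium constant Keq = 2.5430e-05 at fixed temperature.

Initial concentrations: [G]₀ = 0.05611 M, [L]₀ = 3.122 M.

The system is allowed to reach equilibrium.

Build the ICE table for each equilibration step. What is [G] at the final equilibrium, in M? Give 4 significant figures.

[G]_eq = 3.162 M

Q₀ = 3096 vs Keq = 2.5430e-05 ⇒ Q>K, reverse
Step 1:
                   G          L
  init       0.05611      3.122
  Δ            3.106     -3.106
  eq           3.162    0.01595
  solve Keq expr → x = -1.553; check Q = 2.5430e-05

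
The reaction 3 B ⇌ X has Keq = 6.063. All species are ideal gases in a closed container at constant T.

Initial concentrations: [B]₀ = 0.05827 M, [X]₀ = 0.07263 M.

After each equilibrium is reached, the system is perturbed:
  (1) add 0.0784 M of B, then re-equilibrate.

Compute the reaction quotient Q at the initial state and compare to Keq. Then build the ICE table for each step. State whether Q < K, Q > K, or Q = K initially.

Q₀ = 367.1; Q > K (proceeds reverse)

Q₀ = 367.1 vs Keq = 6.063 ⇒ Q>K, reverse
Step 1:
                  B         X
  I         0.05827   0.07263
  C          0.1181  -0.03937
  E          0.1764   0.03326
  solve Keq expr → x = -0.03937; check Q = 6.063
Then add 0.0784 M of B.
Step 2:
                  B         X
  I          0.2548   0.03326
  C        -0.05195   0.01732
  E          0.2028   0.05058
  solve Keq expr → x = 0.01732; check Q = 6.063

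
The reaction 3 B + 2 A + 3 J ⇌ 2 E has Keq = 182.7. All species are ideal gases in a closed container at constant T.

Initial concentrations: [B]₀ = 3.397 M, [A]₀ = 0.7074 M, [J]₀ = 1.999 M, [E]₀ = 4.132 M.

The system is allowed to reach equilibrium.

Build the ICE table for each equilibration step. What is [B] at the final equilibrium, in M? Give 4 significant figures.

Q₀ = 0.109 vs Keq = 182.7 ⇒ Q<K, forward
Step 1:
                   B          A          J          E
  I            3.397     0.7074      1.999      4.132
  C          -0.9363    -0.6242    -0.9363     0.6242
  E            2.461    0.08321      1.063      4.756
  solve Keq expr → x = 0.3121; check Q = 182.7

[B]_eq = 2.461 M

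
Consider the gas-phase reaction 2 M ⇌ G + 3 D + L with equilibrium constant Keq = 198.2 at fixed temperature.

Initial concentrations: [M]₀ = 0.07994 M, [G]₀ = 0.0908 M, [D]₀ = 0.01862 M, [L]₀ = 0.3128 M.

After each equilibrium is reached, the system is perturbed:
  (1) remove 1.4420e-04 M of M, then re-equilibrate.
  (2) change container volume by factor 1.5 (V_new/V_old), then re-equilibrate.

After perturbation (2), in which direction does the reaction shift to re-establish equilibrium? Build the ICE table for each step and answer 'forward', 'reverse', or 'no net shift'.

Direction: forward

Q₀ = 2.8692e-05 vs Keq = 198.2 ⇒ Q<K, forward
Step 1:
                   M          G          D          L
  init       0.07994     0.0908    0.01862     0.3128
  Δ         -0.07916    0.03958     0.1187    0.03958
  eq      7.7516e-04     0.1304     0.1374     0.3524
  solve Keq expr → x = 0.03958; check Q = 198.2
Then remove 1.4420e-04 M of M.
Step 2:
                   M          G          D          L
  init    6.3096e-04     0.1304     0.1374     0.3524
  Δ       1.4211e-04 -7.1054e-05 -2.1316e-04 -7.1054e-05
  eq      7.7306e-04     0.1303     0.1372     0.3523
  solve Keq expr → x = -7.1054e-05; check Q = 198.2
Then change container volume by factor 1.5 (V_new/V_old).
Step 3:
                   M          G          D          L
  init    5.1538e-04    0.08687    0.09144     0.2349
  Δ       -2.3297e-04 1.1649e-04 3.4946e-04 1.1649e-04
  eq      2.8240e-04    0.08699    0.09179      0.235
  solve Keq expr → x = 1.1649e-04; check Q = 198.2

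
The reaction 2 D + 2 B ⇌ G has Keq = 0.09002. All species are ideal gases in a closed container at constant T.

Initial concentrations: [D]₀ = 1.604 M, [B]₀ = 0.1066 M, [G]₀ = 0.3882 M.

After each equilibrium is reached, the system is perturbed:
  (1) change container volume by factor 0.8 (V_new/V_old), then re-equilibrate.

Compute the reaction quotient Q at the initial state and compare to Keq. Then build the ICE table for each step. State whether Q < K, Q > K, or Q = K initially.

Q₀ = 13.28 vs Keq = 0.09002 ⇒ Q>K, reverse
Step 1:
                    D           B           G
  init          1.604      0.1066      0.3882
  Δ            0.4924      0.4924     -0.2462
  eq            2.096       0.599       0.142
  solve Keq expr → x = -0.2462; check Q = 0.09002
Then change container volume by factor 0.8 (V_new/V_old).
Step 2:
                    D           B           G
  init          2.621      0.7488      0.1775
  Δ           -0.1093     -0.1093     0.05467
  eq            2.511      0.6395      0.2321
  solve Keq expr → x = 0.05467; check Q = 0.09002

Q₀ = 13.28; Q > K (proceeds reverse)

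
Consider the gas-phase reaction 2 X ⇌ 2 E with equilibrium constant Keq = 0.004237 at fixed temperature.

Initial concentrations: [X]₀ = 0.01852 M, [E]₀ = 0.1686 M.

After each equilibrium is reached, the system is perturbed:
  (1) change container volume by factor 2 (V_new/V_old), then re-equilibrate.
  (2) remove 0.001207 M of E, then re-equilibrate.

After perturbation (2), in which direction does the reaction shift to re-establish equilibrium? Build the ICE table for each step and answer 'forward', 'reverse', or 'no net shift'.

Q₀ = 82.88 vs Keq = 0.004237 ⇒ Q>K, reverse
Step 1:
                   X          E
  init       0.01852     0.1686
  Δ           0.1572    -0.1572
  eq          0.1757    0.01144
  solve Keq expr → x = -0.07858; check Q = 0.004237
Then change container volume by factor 2 (V_new/V_old).
Step 2:
                   X          E
  init       0.08784   0.005718
  Δ                0          0
  eq         0.08784   0.005718
  solve Keq expr → x = 0; check Q = 0.004237
Then remove 0.001207 M of E.
Step 3:
                   X          E
  init       0.08784   0.004511
  Δ        -0.001133   0.001133
  eq         0.08671   0.005644
  solve Keq expr → x = 5.6662e-04; check Q = 0.004237

Direction: forward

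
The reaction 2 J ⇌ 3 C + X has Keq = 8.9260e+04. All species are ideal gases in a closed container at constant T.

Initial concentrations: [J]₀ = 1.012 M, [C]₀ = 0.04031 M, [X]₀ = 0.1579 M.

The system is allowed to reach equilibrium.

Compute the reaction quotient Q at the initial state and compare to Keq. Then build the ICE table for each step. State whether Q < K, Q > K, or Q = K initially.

Q₀ = 1.0099e-05 vs Keq = 8.9260e+04 ⇒ Q<K, forward
Step 1:
                  J         C         X
  I           1.012   0.04031    0.1579
  C          -1.007      1.51    0.5034
  E        0.005255      1.55    0.6613
  solve Keq expr → x = 0.5034; check Q = 8.9260e+04

Q₀ = 1.0099e-05; Q < K (proceeds forward)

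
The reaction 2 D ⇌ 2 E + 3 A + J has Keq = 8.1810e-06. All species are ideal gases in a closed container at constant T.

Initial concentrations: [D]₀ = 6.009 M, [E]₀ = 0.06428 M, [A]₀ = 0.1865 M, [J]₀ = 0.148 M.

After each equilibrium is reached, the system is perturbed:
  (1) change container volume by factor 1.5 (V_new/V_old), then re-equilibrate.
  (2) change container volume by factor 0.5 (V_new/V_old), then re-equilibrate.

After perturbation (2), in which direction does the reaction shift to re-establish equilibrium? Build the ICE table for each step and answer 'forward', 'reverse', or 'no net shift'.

Direction: reverse

Q₀ = 1.0986e-07 vs Keq = 8.1810e-06 ⇒ Q<K, forward
Step 1:
                  D         E         A         J
  I           6.009   0.06428    0.1865     0.148
  C         -0.1123    0.1123    0.1684   0.05614
  E           5.897    0.1766    0.3549    0.2041
  solve Keq expr → x = 0.05614; check Q = 8.1810e-06
Then change container volume by factor 1.5 (V_new/V_old).
Step 2:
                  D         E         A         J
  I           3.931    0.1177    0.2366    0.1361
  C        -0.04648   0.04648   0.06972   0.02324
  E           3.885    0.1642    0.3063    0.1593
  solve Keq expr → x = 0.02324; check Q = 8.1810e-06
Then change container volume by factor 0.5 (V_new/V_old).
Step 3:
                  D         E         A         J
  I           7.769    0.3284    0.6127    0.3187
  C          0.1449   -0.1449   -0.2173  -0.07243
  E           7.914    0.1835    0.3954    0.2462
  solve Keq expr → x = -0.07243; check Q = 8.1810e-06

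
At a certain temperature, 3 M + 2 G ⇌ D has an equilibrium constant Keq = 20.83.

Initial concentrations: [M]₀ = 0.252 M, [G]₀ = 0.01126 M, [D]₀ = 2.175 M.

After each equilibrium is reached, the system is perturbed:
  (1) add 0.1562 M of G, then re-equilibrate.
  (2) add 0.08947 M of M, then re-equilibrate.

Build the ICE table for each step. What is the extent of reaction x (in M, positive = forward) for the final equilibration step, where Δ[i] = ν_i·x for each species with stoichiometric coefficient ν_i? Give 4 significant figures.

x = 0.01703 M

Q₀ = 1.0720e+06 vs Keq = 20.83 ⇒ Q>K, reverse
Step 1:
                    M           G           D
  init          0.252     0.01126       2.175
  Δ             0.586      0.3906     -0.1953
  eq            0.838      0.4019        1.98
  solve Keq expr → x = -0.1953; check Q = 20.83
Then add 0.1562 M of G.
Step 2:
                    M           G           D
  init          0.838      0.5581        1.98
  Δ           -0.1006    -0.06708     0.03354
  eq           0.7373       0.491       2.013
  solve Keq expr → x = 0.03354; check Q = 20.83
Then add 0.08947 M of M.
Step 3:
                    M           G           D
  init         0.8268       0.491       2.013
  Δ          -0.05109    -0.03406     0.01703
  eq           0.7757       0.457        2.03
  solve Keq expr → x = 0.01703; check Q = 20.83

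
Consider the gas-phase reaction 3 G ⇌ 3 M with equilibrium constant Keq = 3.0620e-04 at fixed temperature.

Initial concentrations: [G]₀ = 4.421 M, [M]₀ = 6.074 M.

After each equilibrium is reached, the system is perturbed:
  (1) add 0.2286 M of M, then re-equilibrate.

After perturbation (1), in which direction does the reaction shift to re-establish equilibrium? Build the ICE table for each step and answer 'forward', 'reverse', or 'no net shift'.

Direction: reverse

Q₀ = 2.593 vs Keq = 3.0620e-04 ⇒ Q>K, reverse
Step 1:
                   G          M
  init         4.421      6.074
  Δ            5.411     -5.411
  eq           9.832     0.6627
  solve Keq expr → x = -1.804; check Q = 3.0620e-04
Then add 0.2286 M of M.
Step 2:
                   G          M
  init         9.832     0.8913
  Δ           0.2142    -0.2142
  eq           10.05     0.6771
  solve Keq expr → x = -0.07139; check Q = 3.0620e-04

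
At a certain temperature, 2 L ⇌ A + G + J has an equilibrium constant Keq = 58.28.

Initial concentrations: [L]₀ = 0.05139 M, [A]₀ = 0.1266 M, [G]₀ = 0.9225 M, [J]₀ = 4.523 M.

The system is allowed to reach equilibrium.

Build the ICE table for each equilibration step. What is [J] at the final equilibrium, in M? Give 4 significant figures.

[J]_eq = 4.505 M

Q₀ = 200 vs Keq = 58.28 ⇒ Q>K, reverse
Step 1:
                   L          A          G          J
  Initial    0.05139     0.1266     0.9225      4.523
  Change     0.03579    -0.0179    -0.0179    -0.0179
  Equil      0.08718     0.1087     0.9046      4.505
  solve Keq expr → x = -0.0179; check Q = 58.28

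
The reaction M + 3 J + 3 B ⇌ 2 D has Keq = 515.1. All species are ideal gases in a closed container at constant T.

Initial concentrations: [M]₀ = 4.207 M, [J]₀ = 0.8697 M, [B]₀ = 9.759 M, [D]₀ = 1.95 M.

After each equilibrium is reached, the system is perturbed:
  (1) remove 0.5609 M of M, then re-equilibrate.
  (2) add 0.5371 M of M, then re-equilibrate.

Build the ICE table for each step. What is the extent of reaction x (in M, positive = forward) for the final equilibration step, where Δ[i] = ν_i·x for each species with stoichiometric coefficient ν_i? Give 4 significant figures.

x = 2.7662e-04 M

Q₀ = 0.001478 vs Keq = 515.1 ⇒ Q<K, forward
Step 1:
                   M          J          B          D
  Initial      4.207     0.8697      9.759       1.95
  Change     -0.2844    -0.8533    -0.8533     0.5688
  Equil        3.923    0.01644      8.906      2.519
  solve Keq expr → x = 0.2844; check Q = 515.1
Then remove 0.5609 M of M.
Step 2:
                   M          J          B          D
  Initial      3.362    0.01644      8.906      2.519
  Change  2.8769e-04 8.6308e-04 8.6308e-04 -5.7538e-04
  Equil        3.362    0.01731      8.907      2.518
  solve Keq expr → x = -2.8769e-04; check Q = 515.1
Then add 0.5371 M of M.
Step 3:
                   M          J          B          D
  Initial      3.899    0.01731      8.907      2.518
  Change  -2.7662e-04 -8.2986e-04 -8.2986e-04 5.5324e-04
  Equil        3.899    0.01648      8.906      2.519
  solve Keq expr → x = 2.7662e-04; check Q = 515.1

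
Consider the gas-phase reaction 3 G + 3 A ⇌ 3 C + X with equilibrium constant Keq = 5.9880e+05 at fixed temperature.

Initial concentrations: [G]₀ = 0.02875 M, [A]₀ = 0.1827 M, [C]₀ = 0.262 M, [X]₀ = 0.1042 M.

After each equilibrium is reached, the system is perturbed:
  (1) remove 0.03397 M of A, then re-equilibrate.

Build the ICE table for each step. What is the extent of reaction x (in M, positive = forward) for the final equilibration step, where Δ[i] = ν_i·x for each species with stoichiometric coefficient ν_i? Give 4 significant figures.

x = -7.4238e-04 M

Q₀ = 1.2931e+04 vs Keq = 5.9880e+05 ⇒ Q<K, forward
Step 1:
                  G         A         C         X
  init      0.02875    0.1827     0.262    0.1042
  Δ        -0.01898  -0.01898   0.01898  0.006326
  eq       0.009772    0.1637     0.281    0.1105
  solve Keq expr → x = 0.006326; check Q = 5.9880e+05
Then remove 0.03397 M of A.
Step 2:
                  G         A         C         X
  init     0.009772    0.1298     0.281    0.1105
  Δ        0.002227  0.002227 -0.002227 -7.4238e-04
  eq          0.012     0.132    0.2788    0.1098
  solve Keq expr → x = -7.4238e-04; check Q = 5.9880e+05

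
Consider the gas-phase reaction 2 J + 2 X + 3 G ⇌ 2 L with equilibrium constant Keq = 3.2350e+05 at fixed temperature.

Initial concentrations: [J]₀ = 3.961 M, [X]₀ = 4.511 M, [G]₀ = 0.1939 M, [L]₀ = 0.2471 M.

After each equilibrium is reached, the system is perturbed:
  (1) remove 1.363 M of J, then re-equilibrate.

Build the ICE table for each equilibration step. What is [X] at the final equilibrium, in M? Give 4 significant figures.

[X]_eq = 4.383 M

Q₀ = 0.02623 vs Keq = 3.2350e+05 ⇒ Q<K, forward
Step 1:
                  J         X         G         L
  I           3.961     4.511    0.1939    0.2471
  C         -0.1285   -0.1285   -0.1927    0.1285
  E           3.833     4.383  0.001156    0.3756
  solve Keq expr → x = 0.06425; check Q = 3.2350e+05
Then remove 1.363 M of J.
Step 2:
                  J         X         G         L
  I            2.47     4.383  0.001156    0.3756
  C       2.6183e-04 2.6183e-04 3.9275e-04 -2.6183e-04
  E            2.47     4.383  0.001549    0.3753
  solve Keq expr → x = -1.3092e-04; check Q = 3.2350e+05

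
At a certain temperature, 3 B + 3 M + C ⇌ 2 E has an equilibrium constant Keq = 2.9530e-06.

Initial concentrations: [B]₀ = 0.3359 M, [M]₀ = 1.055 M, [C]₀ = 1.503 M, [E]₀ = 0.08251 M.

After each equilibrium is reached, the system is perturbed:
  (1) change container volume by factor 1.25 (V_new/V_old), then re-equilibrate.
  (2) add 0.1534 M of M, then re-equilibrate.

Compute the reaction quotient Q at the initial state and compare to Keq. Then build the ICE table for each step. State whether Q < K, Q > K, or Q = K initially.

Q₀ = 0.1018; Q > K (proceeds reverse)

Q₀ = 0.1018 vs Keq = 2.9530e-06 ⇒ Q>K, reverse
Step 1:
                    B           M           C           E
  init         0.3359       1.055       1.503     0.08251
  Δ            0.1225      0.1225     0.04083    -0.08166
  eq           0.4584       1.177       1.544  8.4670e-04
  solve Keq expr → x = -0.04083; check Q = 2.9530e-06
Then change container volume by factor 1.25 (V_new/V_old).
Step 2:
                    B           M           C           E
  init         0.3667       0.942       1.235  6.7736e-04
  Δ        4.3296e-04  4.3296e-04  1.4432e-04 -2.8864e-04
  eq           0.3671      0.9424       1.235  3.8872e-04
  solve Keq expr → x = -1.4432e-04; check Q = 2.9530e-06
Then add 0.1534 M of M.
Step 3:
                    B           M           C           E
  init         0.3671       1.096       1.235  3.8872e-04
  Δ       -1.4741e-04 -1.4741e-04 -4.9135e-05  9.8271e-05
  eq            0.367       1.096       1.235  4.8699e-04
  solve Keq expr → x = 4.9135e-05; check Q = 2.9530e-06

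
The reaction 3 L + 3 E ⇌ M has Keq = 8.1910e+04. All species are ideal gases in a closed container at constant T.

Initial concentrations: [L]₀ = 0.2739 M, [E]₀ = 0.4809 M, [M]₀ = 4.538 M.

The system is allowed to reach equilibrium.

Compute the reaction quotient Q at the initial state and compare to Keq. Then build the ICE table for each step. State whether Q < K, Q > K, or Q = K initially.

Q₀ = 1986 vs Keq = 8.1910e+04 ⇒ Q<K, forward
Step 1:
                  L         E         M
  I          0.2739    0.4809     4.538
  C         -0.1561   -0.1561   0.05203
  E          0.1178    0.3248      4.59
  solve Keq expr → x = 0.05203; check Q = 8.1910e+04

Q₀ = 1986; Q < K (proceeds forward)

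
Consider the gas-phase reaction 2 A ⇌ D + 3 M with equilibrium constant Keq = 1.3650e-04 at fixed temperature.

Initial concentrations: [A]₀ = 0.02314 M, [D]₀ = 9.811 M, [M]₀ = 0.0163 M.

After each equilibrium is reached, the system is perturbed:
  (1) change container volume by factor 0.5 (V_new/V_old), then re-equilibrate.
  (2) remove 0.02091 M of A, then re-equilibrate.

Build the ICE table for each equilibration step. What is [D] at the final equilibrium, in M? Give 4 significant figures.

Q₀ = 0.07935 vs Keq = 1.3650e-04 ⇒ Q>K, reverse
Step 1:
                  A         D         M
  I         0.02314     9.811    0.0163
  C        0.009238 -0.004619  -0.01386
  E         0.03238     9.806  0.002444
  solve Keq expr → x = -0.004619; check Q = 1.3650e-04
Then change container volume by factor 0.5 (V_new/V_old).
Step 2:
                  A         D         M
  I         0.06476     19.61  0.004887
  C        0.001181 -5.9038e-04 -0.001771
  E         0.06594     19.61  0.003116
  solve Keq expr → x = -5.9038e-04; check Q = 1.3650e-04
Then remove 0.02091 M of A.
Step 3:
                  A         D         M
  I         0.04503     19.61  0.003116
  C       4.5561e-04 -2.2780e-04 -6.8341e-04
  E         0.04548     19.61  0.002433
  solve Keq expr → x = -2.2780e-04; check Q = 1.3650e-04

[D]_eq = 19.61 M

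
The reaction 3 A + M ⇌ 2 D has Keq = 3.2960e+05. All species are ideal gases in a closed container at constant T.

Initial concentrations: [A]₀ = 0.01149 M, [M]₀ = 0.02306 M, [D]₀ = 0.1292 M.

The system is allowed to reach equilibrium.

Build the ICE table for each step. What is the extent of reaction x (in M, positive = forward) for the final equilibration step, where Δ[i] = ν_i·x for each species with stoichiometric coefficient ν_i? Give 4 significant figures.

x = -4.5452e-04 M

Q₀ = 4.7721e+05 vs Keq = 3.2960e+05 ⇒ Q>K, reverse
Step 1:
                   A          M          D
  init       0.01149    0.02306     0.1292
  Δ         0.001364 4.5452e-04 -9.0903e-04
  eq         0.01285    0.02351     0.1283
  solve Keq expr → x = -4.5452e-04; check Q = 3.2960e+05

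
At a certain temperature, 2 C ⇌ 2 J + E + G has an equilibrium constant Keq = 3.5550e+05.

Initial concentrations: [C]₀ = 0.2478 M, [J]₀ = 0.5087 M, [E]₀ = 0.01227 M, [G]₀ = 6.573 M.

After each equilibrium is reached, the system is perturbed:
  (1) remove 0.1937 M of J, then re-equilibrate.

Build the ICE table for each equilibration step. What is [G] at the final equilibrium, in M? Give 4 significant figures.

Q₀ = 0.3399 vs Keq = 3.5550e+05 ⇒ Q<K, forward
Step 1:
                  C         J         E         G
  init       0.2478    0.5087   0.01227     6.573
  Δ         -0.2466    0.2466    0.1233    0.1233
  eq       0.001207    0.7553    0.1356     6.696
  solve Keq expr → x = 0.1233; check Q = 3.5550e+05
Then remove 0.1937 M of J.
Step 2:
                  C         J         E         G
  init     0.001207    0.5616    0.1356     6.696
  Δ       -3.0852e-04 3.0852e-04 1.5426e-04 1.5426e-04
  eq      8.9843e-04    0.5619    0.1357     6.696
  solve Keq expr → x = 1.5426e-04; check Q = 3.5550e+05

[G]_eq = 6.696 M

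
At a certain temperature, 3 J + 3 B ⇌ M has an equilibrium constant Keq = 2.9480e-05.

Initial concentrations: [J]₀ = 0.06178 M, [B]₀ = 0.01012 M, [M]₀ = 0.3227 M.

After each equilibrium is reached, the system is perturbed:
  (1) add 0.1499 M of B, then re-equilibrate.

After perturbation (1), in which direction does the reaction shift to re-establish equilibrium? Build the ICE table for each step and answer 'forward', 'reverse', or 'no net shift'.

Direction: forward

Q₀ = 1.3204e+09 vs Keq = 2.9480e-05 ⇒ Q>K, reverse
Step 1:
                  J         B         M
  I         0.06178   0.01012    0.3227
  C           0.968     0.968   -0.3227
  E            1.03    0.9781 3.0127e-05
  solve Keq expr → x = -0.3227; check Q = 2.9480e-05
Then add 0.1499 M of B.
Step 2:
                  J         B         M
  I            1.03     1.128 3.0127e-05
  C       -4.8210e-05 -4.8210e-05 1.6070e-05
  E            1.03     1.128 4.6197e-05
  solve Keq expr → x = 1.6070e-05; check Q = 2.9480e-05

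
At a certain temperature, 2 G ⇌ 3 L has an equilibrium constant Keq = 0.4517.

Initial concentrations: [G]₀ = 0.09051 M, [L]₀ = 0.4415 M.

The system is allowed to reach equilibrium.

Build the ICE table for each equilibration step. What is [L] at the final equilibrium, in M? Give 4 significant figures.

[L]_eq = 0.2679 M

Q₀ = 10.51 vs Keq = 0.4517 ⇒ Q>K, reverse
Step 1:
                   G          L
  init       0.09051     0.4415
  Δ           0.1158    -0.1736
  eq          0.2063     0.2679
  solve Keq expr → x = -0.05788; check Q = 0.4517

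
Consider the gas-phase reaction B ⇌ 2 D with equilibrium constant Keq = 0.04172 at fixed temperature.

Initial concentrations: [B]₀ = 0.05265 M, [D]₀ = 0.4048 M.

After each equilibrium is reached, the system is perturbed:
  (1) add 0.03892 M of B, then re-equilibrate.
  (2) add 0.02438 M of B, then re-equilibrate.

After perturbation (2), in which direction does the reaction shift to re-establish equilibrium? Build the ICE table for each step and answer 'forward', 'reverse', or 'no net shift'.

Q₀ = 3.112 vs Keq = 0.04172 ⇒ Q>K, reverse
Step 1:
                  B         D
  Initial   0.05265    0.4048
  Change     0.1558   -0.3116
  Equil      0.2084   0.09325
  solve Keq expr → x = -0.1558; check Q = 0.04172
Then add 0.03892 M of B.
Step 2:
                  B         D
  Initial    0.2473   0.09325
  Change  -0.003778  0.007555
  Equil      0.2436    0.1008
  solve Keq expr → x = 0.003778; check Q = 0.04172
Then add 0.02438 M of B.
Step 3:
                  B         D
  Initial    0.2679    0.1008
  Change  -0.002241  0.004482
  Equil      0.2657    0.1053
  solve Keq expr → x = 0.002241; check Q = 0.04172

Direction: forward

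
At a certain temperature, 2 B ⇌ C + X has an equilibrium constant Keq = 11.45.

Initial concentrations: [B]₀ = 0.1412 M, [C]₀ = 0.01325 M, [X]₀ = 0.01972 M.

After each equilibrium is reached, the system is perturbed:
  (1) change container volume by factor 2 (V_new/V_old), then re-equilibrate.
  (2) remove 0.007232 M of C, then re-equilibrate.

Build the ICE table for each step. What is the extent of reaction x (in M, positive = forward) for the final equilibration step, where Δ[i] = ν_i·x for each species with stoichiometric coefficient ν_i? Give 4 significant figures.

x = 5.1198e-04 M

Q₀ = 0.01311 vs Keq = 11.45 ⇒ Q<K, forward
Step 1:
                   B          C          X
  I           0.1412    0.01325    0.01972
  C          -0.1188     0.0594     0.0594
  E           0.0224    0.07265    0.07912
  solve Keq expr → x = 0.0594; check Q = 11.45
Then change container volume by factor 2 (V_new/V_old).
Step 2:
                   B          C          X
  I           0.0112    0.03632    0.03956
  C                0          0          0
  E           0.0112    0.03632    0.03956
  solve Keq expr → x = 0; check Q = 11.45
Then remove 0.007232 M of C.
Step 3:
                   B          C          X
  I           0.0112    0.02909    0.03956
  C        -0.001024 5.1198e-04 5.1198e-04
  E          0.01018     0.0296    0.04007
  solve Keq expr → x = 5.1198e-04; check Q = 11.45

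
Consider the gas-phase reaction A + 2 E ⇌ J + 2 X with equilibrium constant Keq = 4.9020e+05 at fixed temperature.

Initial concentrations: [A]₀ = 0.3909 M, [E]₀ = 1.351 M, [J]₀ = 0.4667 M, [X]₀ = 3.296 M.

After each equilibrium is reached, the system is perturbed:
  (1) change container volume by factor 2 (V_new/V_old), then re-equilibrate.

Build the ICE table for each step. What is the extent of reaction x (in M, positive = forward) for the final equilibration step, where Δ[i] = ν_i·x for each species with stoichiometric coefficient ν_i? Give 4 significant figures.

Q₀ = 7.106 vs Keq = 4.9020e+05 ⇒ Q<K, forward
Step 1:
                  A         E         J         X
  init       0.3909     1.351    0.4667     3.296
  Δ         -0.3908   -0.7816    0.3908    0.7816
  eq      8.9717e-05    0.5694    0.8575     4.078
  solve Keq expr → x = 0.3908; check Q = 4.9020e+05
Then change container volume by factor 2 (V_new/V_old).
Step 2:
                  A         E         J         X
  init    4.4859e-05    0.2847    0.4288     2.039
  Δ               0         0         0         0
  eq      4.4859e-05    0.2847    0.4288     2.039
  solve Keq expr → x = 0; check Q = 4.9020e+05

x = 0 M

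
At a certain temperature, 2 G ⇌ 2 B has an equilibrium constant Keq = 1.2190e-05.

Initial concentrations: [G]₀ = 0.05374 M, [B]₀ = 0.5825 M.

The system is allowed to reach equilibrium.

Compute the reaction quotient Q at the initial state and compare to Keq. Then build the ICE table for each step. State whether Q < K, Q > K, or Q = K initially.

Q₀ = 117.5; Q > K (proceeds reverse)

Q₀ = 117.5 vs Keq = 1.2190e-05 ⇒ Q>K, reverse
Step 1:
                   G          B
  init       0.05374     0.5825
  Δ           0.5803    -0.5803
  eq           0.634   0.002214
  solve Keq expr → x = -0.2901; check Q = 1.2190e-05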